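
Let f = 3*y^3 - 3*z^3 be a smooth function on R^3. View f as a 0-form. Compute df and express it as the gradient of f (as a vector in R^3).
df = (0) dx + (9*y^2) dy + (-9*z^2) dz; grad f = (0, 9*y^2, -9*z^2)

For a 0-form f, d f = (∂f/∂x) dx + (∂f/∂y) dy + (∂f/∂z) dz. The components of the vector representation are exactly the entries of grad f in Cartesian coordinates:
  ∂f/∂x = 0
  ∂f/∂y = 9*y^2
  ∂f/∂z = -9*z^2.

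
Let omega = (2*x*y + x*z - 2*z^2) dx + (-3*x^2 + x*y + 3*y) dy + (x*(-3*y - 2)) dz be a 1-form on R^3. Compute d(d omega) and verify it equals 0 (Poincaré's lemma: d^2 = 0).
d(d omega) = 0

Step 1: d omega = sum_{i<j} (∂f_j/∂x_i - ∂f_i/∂x_j) dx_i ∧ dx_j:
  coeff of dx ∧ dy: -8*x + y
  coeff of dx ∧ dz: -x - 3*y + 4*z - 2
  coeff of dy ∧ dz: -3*x
Step 2: Apply d again to each 2-form coefficient. The only possible 3-form in R^3 is dx ∧ dy ∧ dz, with coefficient
  ∂(coeff of dy∧dz)/∂x - ∂(coeff of dx∧dz)/∂y + ∂(coeff of dx∧dy)/∂z
  = ∂/∂x (-3*x) - ∂/∂y (-x - 3*y + 4*z - 2) + ∂/∂z (-8*x + y).
Each of these terms simplifies to sums of mixed partials that cancel in pairs. The result is 0 (by equality of mixed partials for smooth functions — Schwarz / Clairaut).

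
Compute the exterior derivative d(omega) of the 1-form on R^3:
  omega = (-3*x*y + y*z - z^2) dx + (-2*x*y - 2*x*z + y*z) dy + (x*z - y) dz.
d(omega) = (3*x - 2*y - 3*z) dx ∧ dy + (-y + 3*z) dx ∧ dz + (2*x - y - 1) dy ∧ dz

For a 1-form omega = sum_i f_i dx_i, the exterior derivative is
  d(omega) = sum_{i < j} (∂f_j/∂x_i - ∂f_i/∂x_j) dx_i ∧ dx_j.
  coefficient of dx ∧ dy: ∂f_2/∂x - ∂f_1/∂y = ∂(-2*x*y - 2*x*z + y*z)/∂x - ∂(-3*x*y + y*z - z^2)/∂y = 3*x - 2*y - 3*z
  coefficient of dx ∧ dz: ∂f_3/∂x - ∂f_1/∂z = ∂(x*z - y)/∂x - ∂(-3*x*y + y*z - z^2)/∂z = -y + 3*z
  coefficient of dy ∧ dz: ∂f_3/∂y - ∂f_2/∂z = ∂(x*z - y)/∂y - ∂(-2*x*y - 2*x*z + y*z)/∂z = 2*x - y - 1
Assembling: d(omega) = (3*x - 2*y - 3*z) dx ∧ dy + (-y + 3*z) dx ∧ dz + (2*x - y - 1) dy ∧ dz.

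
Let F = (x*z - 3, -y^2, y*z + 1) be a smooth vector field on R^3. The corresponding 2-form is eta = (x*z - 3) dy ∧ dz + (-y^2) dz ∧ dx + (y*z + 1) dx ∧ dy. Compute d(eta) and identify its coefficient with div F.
d(eta) = (-y + z) dx ∧ dy ∧ dz; div F = -y + z

For a 2-form in R^3 of the form above, applying d gives a 3-form with coefficient ∂P/∂x + ∂Q/∂y + ∂R/∂z:
  ∂P/∂x = z
  ∂Q/∂y = -2*y
  ∂R/∂z = y
Sum = -y + z, which is exactly div F.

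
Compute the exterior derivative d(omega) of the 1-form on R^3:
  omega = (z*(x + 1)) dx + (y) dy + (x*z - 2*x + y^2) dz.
d(omega) = (-x + z - 3) dx ∧ dz + (2*y) dy ∧ dz

For a 1-form omega = sum_i f_i dx_i, the exterior derivative is
  d(omega) = sum_{i < j} (∂f_j/∂x_i - ∂f_i/∂x_j) dx_i ∧ dx_j.
  coefficient of dx ∧ dz: ∂f_3/∂x - ∂f_1/∂z = ∂(x*z - 2*x + y^2)/∂x - ∂(z*(x + 1))/∂z = -x + z - 3
  coefficient of dy ∧ dz: ∂f_3/∂y - ∂f_2/∂z = ∂(x*z - 2*x + y^2)/∂y - ∂(y)/∂z = 2*y
Assembling: d(omega) = (-x + z - 3) dx ∧ dz + (2*y) dy ∧ dz.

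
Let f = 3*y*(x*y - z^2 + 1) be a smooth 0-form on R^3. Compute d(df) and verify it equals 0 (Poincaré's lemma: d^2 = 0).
d(df) = 0

Step 1: df = sum_i (∂f/∂x_i) dx_i = (3*y^2) dx + (6*x*y - 3*z^2 + 3) dy + (-6*y*z) dz.
Step 2: Apply d again. Using the 1-form formula, the coefficient of dx ∧ dy in d(df) is ∂^2 f/∂x ∂y - ∂^2 f/∂y ∂x = (6*y) - (6*y) = 0 (equality of mixed partials for smooth f).
Similarly for dx ∧ dz and dy ∧ dz — all coefficients vanish. So d(df) = 0.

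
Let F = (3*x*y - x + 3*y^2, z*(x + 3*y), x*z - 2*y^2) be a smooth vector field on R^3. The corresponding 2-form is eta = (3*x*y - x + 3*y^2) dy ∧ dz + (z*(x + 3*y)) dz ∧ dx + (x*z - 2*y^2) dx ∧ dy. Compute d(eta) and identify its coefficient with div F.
d(eta) = (x + 3*y + 3*z - 1) dx ∧ dy ∧ dz; div F = x + 3*y + 3*z - 1

For a 2-form in R^3 of the form above, applying d gives a 3-form with coefficient ∂P/∂x + ∂Q/∂y + ∂R/∂z:
  ∂P/∂x = 3*y - 1
  ∂Q/∂y = 3*z
  ∂R/∂z = x
Sum = x + 3*y + 3*z - 1, which is exactly div F.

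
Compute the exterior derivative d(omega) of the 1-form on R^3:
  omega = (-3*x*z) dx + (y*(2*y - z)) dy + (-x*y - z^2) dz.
d(omega) = (3*x - y) dx ∧ dz + (-x + y) dy ∧ dz

For a 1-form omega = sum_i f_i dx_i, the exterior derivative is
  d(omega) = sum_{i < j} (∂f_j/∂x_i - ∂f_i/∂x_j) dx_i ∧ dx_j.
  coefficient of dx ∧ dz: ∂f_3/∂x - ∂f_1/∂z = ∂(-x*y - z^2)/∂x - ∂(-3*x*z)/∂z = 3*x - y
  coefficient of dy ∧ dz: ∂f_3/∂y - ∂f_2/∂z = ∂(-x*y - z^2)/∂y - ∂(y*(2*y - z))/∂z = -x + y
Assembling: d(omega) = (3*x - y) dx ∧ dz + (-x + y) dy ∧ dz.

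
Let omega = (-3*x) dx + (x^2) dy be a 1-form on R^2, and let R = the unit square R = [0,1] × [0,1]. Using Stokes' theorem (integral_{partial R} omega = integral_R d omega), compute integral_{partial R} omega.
integral_(partial R) omega = 1

Stokes: integral_partial_R omega = integral_R d omega with d omega = (∂Q/∂x - ∂P/∂y) dx ∧ dy.
  ∂Q/∂x = 2*x
  ∂P/∂y = 0
  integrand = ∂Q/∂x - ∂P/∂y = 2*x.
Integrating over R: integral_0^1 integral_0^1 (2*x) dx dy = 1.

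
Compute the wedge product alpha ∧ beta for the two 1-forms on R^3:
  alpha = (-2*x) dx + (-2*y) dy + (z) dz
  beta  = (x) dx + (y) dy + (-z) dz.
alpha ∧ beta = (x*z) dx ∧ dz + (y*z) dy ∧ dz

Distribute the wedge, using dx_i ∧ dx_j = -dx_j ∧ dx_i and dx_i ∧ dx_i = 0. For each pair (i, j) with i < j, the coefficient of dx_i ∧ dx_j in alpha ∧ beta is (alpha_i * beta_j - alpha_j * beta_i). Collecting: alpha ∧ beta = (x*z) dx ∧ dz + (y*z) dy ∧ dz.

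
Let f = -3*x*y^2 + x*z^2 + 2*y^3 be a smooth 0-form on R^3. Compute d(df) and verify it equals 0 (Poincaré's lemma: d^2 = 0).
d(df) = 0

Step 1: df = sum_i (∂f/∂x_i) dx_i = (-3*y^2 + z^2) dx + (6*y*(-x + y)) dy + (2*x*z) dz.
Step 2: Apply d again. Using the 1-form formula, the coefficient of dx ∧ dy in d(df) is ∂^2 f/∂x ∂y - ∂^2 f/∂y ∂x = (-6*y) - (-6*y) = 0 (equality of mixed partials for smooth f).
Similarly for dx ∧ dz and dy ∧ dz — all coefficients vanish. So d(df) = 0.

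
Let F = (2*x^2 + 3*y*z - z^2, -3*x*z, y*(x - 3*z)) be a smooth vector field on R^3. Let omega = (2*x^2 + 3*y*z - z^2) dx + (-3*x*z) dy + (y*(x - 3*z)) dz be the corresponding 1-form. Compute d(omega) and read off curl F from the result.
d(omega) = (4*x - 3*z) dy ∧ dz + (2*y - 2*z) dz ∧ dx + (-6*z) dx ∧ dy; curl F = (4*x - 3*z, 2*y - 2*z, -6*z)

d omega = sum_{i<j} (∂f_j/∂x_i - ∂f_i/∂x_j) dx_i ∧ dx_j. Under the identification (dy ∧ dz, dz ∧ dx, dx ∧ dy) ↔ (e_x, e_y, e_z), the coefficients are exactly the components of curl F. Compute:
  ∂R/∂y - ∂Q/∂z = (x - 3*z) - (-3*x) = 4*x - 3*z
  ∂P/∂z - ∂R/∂x = (3*y - 2*z) - (y) = 2*y - 2*z
  ∂Q/∂x - ∂P/∂y = (-3*z) - (3*z) = -6*z.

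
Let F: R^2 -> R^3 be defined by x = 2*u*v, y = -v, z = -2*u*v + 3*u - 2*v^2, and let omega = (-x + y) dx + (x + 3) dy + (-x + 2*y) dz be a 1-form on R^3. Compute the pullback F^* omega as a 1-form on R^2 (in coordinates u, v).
F^* omega = (2*v*(-3*u + v - 3)) du + (8*u*v^2 + 8*v^2 - 3) dv

Using F^*(f dg) = (f ∘ F) d(g ∘ F), substitute each coordinate x_i by F_i(u, v) in f_i, and replace dx_i by d F_i = (∂F_i/∂u) du + (∂F_i/∂v) dv.
  For the x component: f_1(F) = v*(-2*u - 1); d F_1 = (2*v) du + (2*u) dv
  For the y component: f_2(F) = 2*u*v + 3; d F_2 = (0) du + (-1) dv
  For the z component: f_3(F) = 2*v*(-u - 1); d F_3 = (3 - 2*v) du + (-2*u - 4*v) dv
Combining and collecting du, dv coefficients:
  coeff of du: 2*v*(-3*u + v - 3)
  coeff of dv: 8*u*v^2 + 8*v^2 - 3
F^* omega = (2*v*(-3*u + v - 3)) du + (8*u*v^2 + 8*v^2 - 3) dv.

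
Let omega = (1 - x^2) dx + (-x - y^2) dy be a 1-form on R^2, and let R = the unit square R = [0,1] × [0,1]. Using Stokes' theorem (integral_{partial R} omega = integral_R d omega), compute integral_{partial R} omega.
integral_(partial R) omega = -1

Stokes: integral_partial_R omega = integral_R d omega with d omega = (∂Q/∂x - ∂P/∂y) dx ∧ dy.
  ∂Q/∂x = -1
  ∂P/∂y = 0
  integrand = ∂Q/∂x - ∂P/∂y = -1.
Integrating over R: integral_0^1 integral_0^1 (-1) dx dy = -1.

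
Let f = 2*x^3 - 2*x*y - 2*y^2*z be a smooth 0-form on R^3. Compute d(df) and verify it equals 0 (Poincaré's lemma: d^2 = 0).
d(df) = 0

Step 1: df = sum_i (∂f/∂x_i) dx_i = (6*x^2 - 2*y) dx + (-2*x - 4*y*z) dy + (-2*y^2) dz.
Step 2: Apply d again. Using the 1-form formula, the coefficient of dx ∧ dy in d(df) is ∂^2 f/∂x ∂y - ∂^2 f/∂y ∂x = (-2) - (-2) = 0 (equality of mixed partials for smooth f).
Similarly for dx ∧ dz and dy ∧ dz — all coefficients vanish. So d(df) = 0.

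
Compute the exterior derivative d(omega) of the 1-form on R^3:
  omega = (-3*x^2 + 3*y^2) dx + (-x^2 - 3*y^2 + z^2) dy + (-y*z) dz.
d(omega) = (-2*x - 6*y) dx ∧ dy + (-3*z) dy ∧ dz

For a 1-form omega = sum_i f_i dx_i, the exterior derivative is
  d(omega) = sum_{i < j} (∂f_j/∂x_i - ∂f_i/∂x_j) dx_i ∧ dx_j.
  coefficient of dx ∧ dy: ∂f_2/∂x - ∂f_1/∂y = ∂(-x^2 - 3*y^2 + z^2)/∂x - ∂(-3*x^2 + 3*y^2)/∂y = -2*x - 6*y
  coefficient of dy ∧ dz: ∂f_3/∂y - ∂f_2/∂z = ∂(-y*z)/∂y - ∂(-x^2 - 3*y^2 + z^2)/∂z = -3*z
Assembling: d(omega) = (-2*x - 6*y) dx ∧ dy + (-3*z) dy ∧ dz.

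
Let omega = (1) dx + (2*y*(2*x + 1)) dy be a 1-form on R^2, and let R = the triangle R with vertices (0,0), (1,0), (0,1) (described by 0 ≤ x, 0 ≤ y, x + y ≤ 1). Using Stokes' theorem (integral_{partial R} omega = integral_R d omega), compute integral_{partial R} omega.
integral_(partial R) omega = 2/3

Stokes: integral_partial_R omega = integral_R d omega with d omega = (∂Q/∂x - ∂P/∂y) dx ∧ dy.
  ∂Q/∂x = 4*y
  ∂P/∂y = 0
  integrand = ∂Q/∂x - ∂P/∂y = 4*y.
Integrating over R: integral_0^1 integral_0^{1-x} (4*y) dy dx = 2/3.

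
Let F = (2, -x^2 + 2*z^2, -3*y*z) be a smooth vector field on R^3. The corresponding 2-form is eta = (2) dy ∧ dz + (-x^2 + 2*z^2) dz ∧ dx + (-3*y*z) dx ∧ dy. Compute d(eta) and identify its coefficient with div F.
d(eta) = (-3*y) dx ∧ dy ∧ dz; div F = -3*y

For a 2-form in R^3 of the form above, applying d gives a 3-form with coefficient ∂P/∂x + ∂Q/∂y + ∂R/∂z:
  ∂P/∂x = 0
  ∂Q/∂y = 0
  ∂R/∂z = -3*y
Sum = -3*y, which is exactly div F.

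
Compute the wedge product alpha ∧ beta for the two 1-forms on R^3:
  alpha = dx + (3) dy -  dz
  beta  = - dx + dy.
alpha ∧ beta = (4) dx ∧ dy + (-1) dx ∧ dz + (1) dy ∧ dz

Distribute the wedge, using dx_i ∧ dx_j = -dx_j ∧ dx_i and dx_i ∧ dx_i = 0. For each pair (i, j) with i < j, the coefficient of dx_i ∧ dx_j in alpha ∧ beta is (alpha_i * beta_j - alpha_j * beta_i). Collecting: alpha ∧ beta = (4) dx ∧ dy + (-1) dx ∧ dz + (1) dy ∧ dz.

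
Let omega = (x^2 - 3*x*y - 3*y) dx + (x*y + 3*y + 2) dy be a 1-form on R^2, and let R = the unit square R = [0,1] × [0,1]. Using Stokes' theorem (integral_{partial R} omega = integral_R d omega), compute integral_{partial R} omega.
integral_(partial R) omega = 5

Stokes: integral_partial_R omega = integral_R d omega with d omega = (∂Q/∂x - ∂P/∂y) dx ∧ dy.
  ∂Q/∂x = y
  ∂P/∂y = -3*x - 3
  integrand = ∂Q/∂x - ∂P/∂y = 3*x + y + 3.
Integrating over R: integral_0^1 integral_0^1 (3*x + y + 3) dx dy = 5.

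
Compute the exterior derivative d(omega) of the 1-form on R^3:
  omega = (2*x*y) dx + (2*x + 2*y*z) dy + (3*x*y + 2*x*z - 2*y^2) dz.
d(omega) = (2 - 2*x) dx ∧ dy + (3*y + 2*z) dx ∧ dz + (3*x - 6*y) dy ∧ dz

For a 1-form omega = sum_i f_i dx_i, the exterior derivative is
  d(omega) = sum_{i < j} (∂f_j/∂x_i - ∂f_i/∂x_j) dx_i ∧ dx_j.
  coefficient of dx ∧ dy: ∂f_2/∂x - ∂f_1/∂y = ∂(2*x + 2*y*z)/∂x - ∂(2*x*y)/∂y = 2 - 2*x
  coefficient of dx ∧ dz: ∂f_3/∂x - ∂f_1/∂z = ∂(3*x*y + 2*x*z - 2*y^2)/∂x - ∂(2*x*y)/∂z = 3*y + 2*z
  coefficient of dy ∧ dz: ∂f_3/∂y - ∂f_2/∂z = ∂(3*x*y + 2*x*z - 2*y^2)/∂y - ∂(2*x + 2*y*z)/∂z = 3*x - 6*y
Assembling: d(omega) = (2 - 2*x) dx ∧ dy + (3*y + 2*z) dx ∧ dz + (3*x - 6*y) dy ∧ dz.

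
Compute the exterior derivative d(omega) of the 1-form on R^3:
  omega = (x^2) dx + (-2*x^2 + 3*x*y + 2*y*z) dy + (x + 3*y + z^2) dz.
d(omega) = (-4*x + 3*y) dx ∧ dy + (1) dx ∧ dz + (3 - 2*y) dy ∧ dz

For a 1-form omega = sum_i f_i dx_i, the exterior derivative is
  d(omega) = sum_{i < j} (∂f_j/∂x_i - ∂f_i/∂x_j) dx_i ∧ dx_j.
  coefficient of dx ∧ dy: ∂f_2/∂x - ∂f_1/∂y = ∂(-2*x^2 + 3*x*y + 2*y*z)/∂x - ∂(x^2)/∂y = -4*x + 3*y
  coefficient of dx ∧ dz: ∂f_3/∂x - ∂f_1/∂z = ∂(x + 3*y + z^2)/∂x - ∂(x^2)/∂z = 1
  coefficient of dy ∧ dz: ∂f_3/∂y - ∂f_2/∂z = ∂(x + 3*y + z^2)/∂y - ∂(-2*x^2 + 3*x*y + 2*y*z)/∂z = 3 - 2*y
Assembling: d(omega) = (-4*x + 3*y) dx ∧ dy + (1) dx ∧ dz + (3 - 2*y) dy ∧ dz.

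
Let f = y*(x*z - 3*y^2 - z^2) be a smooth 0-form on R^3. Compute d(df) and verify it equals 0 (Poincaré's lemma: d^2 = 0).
d(df) = 0

Step 1: df = sum_i (∂f/∂x_i) dx_i = (y*z) dx + (x*z - 9*y^2 - z^2) dy + (y*(x - 2*z)) dz.
Step 2: Apply d again. Using the 1-form formula, the coefficient of dx ∧ dy in d(df) is ∂^2 f/∂x ∂y - ∂^2 f/∂y ∂x = (z) - (z) = 0 (equality of mixed partials for smooth f).
Similarly for dx ∧ dz and dy ∧ dz — all coefficients vanish. So d(df) = 0.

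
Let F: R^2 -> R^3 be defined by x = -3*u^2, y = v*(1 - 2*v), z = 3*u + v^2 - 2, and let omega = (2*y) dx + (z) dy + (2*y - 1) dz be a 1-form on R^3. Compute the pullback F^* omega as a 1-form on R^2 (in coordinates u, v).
F^* omega = (24*u*v^2 - 12*u*v - 12*v^2 + 6*v - 3) du + (-12*u*v + 3*u - 12*v^3 + 5*v^2 + 6*v - 2) dv

Using F^*(f dg) = (f ∘ F) d(g ∘ F), substitute each coordinate x_i by F_i(u, v) in f_i, and replace dx_i by d F_i = (∂F_i/∂u) du + (∂F_i/∂v) dv.
  For the x component: f_1(F) = 2*v*(1 - 2*v); d F_1 = (-6*u) du + (0) dv
  For the y component: f_2(F) = 3*u + v^2 - 2; d F_2 = (0) du + (1 - 4*v) dv
  For the z component: f_3(F) = -4*v^2 + 2*v - 1; d F_3 = (3) du + (2*v) dv
Combining and collecting du, dv coefficients:
  coeff of du: 24*u*v^2 - 12*u*v - 12*v^2 + 6*v - 3
  coeff of dv: -12*u*v + 3*u - 12*v^3 + 5*v^2 + 6*v - 2
F^* omega = (24*u*v^2 - 12*u*v - 12*v^2 + 6*v - 3) du + (-12*u*v + 3*u - 12*v^3 + 5*v^2 + 6*v - 2) dv.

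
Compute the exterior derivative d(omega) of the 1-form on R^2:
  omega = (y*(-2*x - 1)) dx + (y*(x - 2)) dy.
d(omega) = (2*x + y + 1) dx ∧ dy

For a 1-form omega = sum_i f_i dx_i, the exterior derivative is
  d(omega) = sum_{i < j} (∂f_j/∂x_i - ∂f_i/∂x_j) dx_i ∧ dx_j.
  coefficient of dx ∧ dy: ∂f_2/∂x - ∂f_1/∂y = ∂(y*(x - 2))/∂x - ∂(y*(-2*x - 1))/∂y = 2*x + y + 1
Assembling: d(omega) = (2*x + y + 1) dx ∧ dy.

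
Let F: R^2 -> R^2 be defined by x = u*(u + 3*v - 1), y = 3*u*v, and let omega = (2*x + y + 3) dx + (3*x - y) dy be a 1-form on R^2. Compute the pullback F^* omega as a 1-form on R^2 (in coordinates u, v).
F^* omega = (4*u^3 + 33*u^2*v - 6*u^2 + 45*u*v^2 - 24*u*v + 8*u + 9*v - 3) du + (3*u*(5*u^2 + 15*u*v - 5*u + 3)) dv

Using F^*(f dg) = (f ∘ F) d(g ∘ F), substitute each coordinate x_i by F_i(u, v) in f_i, and replace dx_i by d F_i = (∂F_i/∂u) du + (∂F_i/∂v) dv.
  For the x component: f_1(F) = 2*u^2 + 9*u*v - 2*u + 3; d F_1 = (2*u + 3*v - 1) du + (3*u) dv
  For the y component: f_2(F) = 3*u*(u + 2*v - 1); d F_2 = (3*v) du + (3*u) dv
Combining and collecting du, dv coefficients:
  coeff of du: 4*u^3 + 33*u^2*v - 6*u^2 + 45*u*v^2 - 24*u*v + 8*u + 9*v - 3
  coeff of dv: 3*u*(5*u^2 + 15*u*v - 5*u + 3)
F^* omega = (4*u^3 + 33*u^2*v - 6*u^2 + 45*u*v^2 - 24*u*v + 8*u + 9*v - 3) du + (3*u*(5*u^2 + 15*u*v - 5*u + 3)) dv.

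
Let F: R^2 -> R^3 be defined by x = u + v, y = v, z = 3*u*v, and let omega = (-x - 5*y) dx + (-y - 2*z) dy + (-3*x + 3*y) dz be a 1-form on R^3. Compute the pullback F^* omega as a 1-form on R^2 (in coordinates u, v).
F^* omega = (-9*u*v - u - 6*v) du + (-9*u^2 - 6*u*v - u - 7*v) dv

Using F^*(f dg) = (f ∘ F) d(g ∘ F), substitute each coordinate x_i by F_i(u, v) in f_i, and replace dx_i by d F_i = (∂F_i/∂u) du + (∂F_i/∂v) dv.
  For the x component: f_1(F) = -u - 6*v; d F_1 = (1) du + (1) dv
  For the y component: f_2(F) = v*(-6*u - 1); d F_2 = (0) du + (1) dv
  For the z component: f_3(F) = -3*u; d F_3 = (3*v) du + (3*u) dv
Combining and collecting du, dv coefficients:
  coeff of du: -9*u*v - u - 6*v
  coeff of dv: -9*u^2 - 6*u*v - u - 7*v
F^* omega = (-9*u*v - u - 6*v) du + (-9*u^2 - 6*u*v - u - 7*v) dv.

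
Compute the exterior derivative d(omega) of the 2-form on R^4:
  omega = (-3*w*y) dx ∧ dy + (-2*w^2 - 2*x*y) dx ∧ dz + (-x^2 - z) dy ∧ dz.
d(omega) = (-3*y) dx ∧ dy ∧ dw + (-4*w) dx ∧ dz ∧ dw

For a 2-form omega = sum_{i<j} g_{ij} dx_i ∧ dx_j, the exterior derivative is
  d(omega) = sum_{i<j} d(g_{ij}) ∧ dx_i ∧ dx_j = sum_{i<j, k} (∂g_{ij}/∂x_k) dx_k ∧ dx_i ∧ dx_j.
Expand each term, using dx_k ∧ dx_i ∧ dx_j = sgn(permutation) dx_{(a)} ∧ dx_{(b)} ∧ dx_{(c)} with (a < b < c) sorted:
  d(-3*w*y) includes (∂/∂w)(-3*w*y) dw = (-3*y) dw, which multiplied by dx ∧ dy gives (-3*y) dx ∧ dy ∧ dw
  d(-2*w^2 - 2*x*y) includes (∂/∂y)(-2*w^2 - 2*x*y) dy = (-2*x) dy, which multiplied by dx ∧ dz gives (2*x) dx ∧ dy ∧ dz
  d(-2*w^2 - 2*x*y) includes (∂/∂w)(-2*w^2 - 2*x*y) dw = (-4*w) dw, which multiplied by dx ∧ dz gives (-4*w) dx ∧ dz ∧ dw
  d(-x^2 - z) includes (∂/∂x)(-x^2 - z) dx = (-2*x) dx, which multiplied by dy ∧ dz gives (-2*x) dx ∧ dy ∧ dz
Collecting like 3-forms: d(omega) = (-3*y) dx ∧ dy ∧ dw + (-4*w) dx ∧ dz ∧ dw.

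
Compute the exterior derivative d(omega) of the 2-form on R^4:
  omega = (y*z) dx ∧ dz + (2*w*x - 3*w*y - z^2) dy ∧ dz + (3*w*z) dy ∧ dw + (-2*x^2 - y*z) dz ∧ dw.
d(omega) = (2*w - z) dx ∧ dy ∧ dz + (-3*w + 2*x - 3*y - z) dy ∧ dz ∧ dw + (-4*x) dx ∧ dz ∧ dw

For a 2-form omega = sum_{i<j} g_{ij} dx_i ∧ dx_j, the exterior derivative is
  d(omega) = sum_{i<j} d(g_{ij}) ∧ dx_i ∧ dx_j = sum_{i<j, k} (∂g_{ij}/∂x_k) dx_k ∧ dx_i ∧ dx_j.
Expand each term, using dx_k ∧ dx_i ∧ dx_j = sgn(permutation) dx_{(a)} ∧ dx_{(b)} ∧ dx_{(c)} with (a < b < c) sorted:
  d(y*z) includes (∂/∂y)(y*z) dy = (z) dy, which multiplied by dx ∧ dz gives (-z) dx ∧ dy ∧ dz
  d(2*w*x - 3*w*y - z^2) includes (∂/∂x)(2*w*x - 3*w*y - z^2) dx = (2*w) dx, which multiplied by dy ∧ dz gives (2*w) dx ∧ dy ∧ dz
  d(2*w*x - 3*w*y - z^2) includes (∂/∂w)(2*w*x - 3*w*y - z^2) dw = (2*x - 3*y) dw, which multiplied by dy ∧ dz gives (2*x - 3*y) dy ∧ dz ∧ dw
  d(3*w*z) includes (∂/∂z)(3*w*z) dz = (3*w) dz, which multiplied by dy ∧ dw gives (-3*w) dy ∧ dz ∧ dw
  d(-2*x^2 - y*z) includes (∂/∂x)(-2*x^2 - y*z) dx = (-4*x) dx, which multiplied by dz ∧ dw gives (-4*x) dx ∧ dz ∧ dw
  d(-2*x^2 - y*z) includes (∂/∂y)(-2*x^2 - y*z) dy = (-z) dy, which multiplied by dz ∧ dw gives (-z) dy ∧ dz ∧ dw
Collecting like 3-forms: d(omega) = (2*w - z) dx ∧ dy ∧ dz + (-3*w + 2*x - 3*y - z) dy ∧ dz ∧ dw + (-4*x) dx ∧ dz ∧ dw.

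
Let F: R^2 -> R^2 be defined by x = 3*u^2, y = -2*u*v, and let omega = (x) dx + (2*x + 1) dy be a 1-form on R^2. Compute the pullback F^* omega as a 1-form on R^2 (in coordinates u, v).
F^* omega = (18*u^3 - 12*u^2*v - 2*v) du + (-12*u^3 - 2*u) dv

Using F^*(f dg) = (f ∘ F) d(g ∘ F), substitute each coordinate x_i by F_i(u, v) in f_i, and replace dx_i by d F_i = (∂F_i/∂u) du + (∂F_i/∂v) dv.
  For the x component: f_1(F) = 3*u^2; d F_1 = (6*u) du + (0) dv
  For the y component: f_2(F) = 6*u^2 + 1; d F_2 = (-2*v) du + (-2*u) dv
Combining and collecting du, dv coefficients:
  coeff of du: 18*u^3 - 12*u^2*v - 2*v
  coeff of dv: -12*u^3 - 2*u
F^* omega = (18*u^3 - 12*u^2*v - 2*v) du + (-12*u^3 - 2*u) dv.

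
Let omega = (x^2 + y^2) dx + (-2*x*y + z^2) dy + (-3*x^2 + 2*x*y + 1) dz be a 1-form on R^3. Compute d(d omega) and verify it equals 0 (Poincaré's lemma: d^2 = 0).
d(d omega) = 0

Step 1: d omega = sum_{i<j} (∂f_j/∂x_i - ∂f_i/∂x_j) dx_i ∧ dx_j:
  coeff of dx ∧ dy: -4*y
  coeff of dx ∧ dz: -6*x + 2*y
  coeff of dy ∧ dz: 2*x - 2*z
Step 2: Apply d again to each 2-form coefficient. The only possible 3-form in R^3 is dx ∧ dy ∧ dz, with coefficient
  ∂(coeff of dy∧dz)/∂x - ∂(coeff of dx∧dz)/∂y + ∂(coeff of dx∧dy)/∂z
  = ∂/∂x (2*x - 2*z) - ∂/∂y (-6*x + 2*y) + ∂/∂z (-4*y).
Each of these terms simplifies to sums of mixed partials that cancel in pairs. The result is 0 (by equality of mixed partials for smooth functions — Schwarz / Clairaut).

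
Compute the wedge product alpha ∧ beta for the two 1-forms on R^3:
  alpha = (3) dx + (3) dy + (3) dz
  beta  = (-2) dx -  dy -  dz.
alpha ∧ beta = (3) dx ∧ dy + (3) dx ∧ dz

Distribute the wedge, using dx_i ∧ dx_j = -dx_j ∧ dx_i and dx_i ∧ dx_i = 0. For each pair (i, j) with i < j, the coefficient of dx_i ∧ dx_j in alpha ∧ beta is (alpha_i * beta_j - alpha_j * beta_i). Collecting: alpha ∧ beta = (3) dx ∧ dy + (3) dx ∧ dz.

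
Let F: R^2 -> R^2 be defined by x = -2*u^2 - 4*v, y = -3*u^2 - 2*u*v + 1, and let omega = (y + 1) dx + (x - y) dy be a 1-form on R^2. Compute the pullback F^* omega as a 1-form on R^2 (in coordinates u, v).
F^* omega = (6*u^3 - 6*u^2*v - 4*u*v^2 + 24*u*v - 2*u + 8*v^2 + 2*v) du + (-2*u^3 - 4*u^2*v + 12*u^2 + 16*u*v + 2*u - 8) dv

Using F^*(f dg) = (f ∘ F) d(g ∘ F), substitute each coordinate x_i by F_i(u, v) in f_i, and replace dx_i by d F_i = (∂F_i/∂u) du + (∂F_i/∂v) dv.
  For the x component: f_1(F) = -3*u^2 - 2*u*v + 2; d F_1 = (-4*u) du + (-4) dv
  For the y component: f_2(F) = u^2 + 2*u*v - 4*v - 1; d F_2 = (-6*u - 2*v) du + (-2*u) dv
Combining and collecting du, dv coefficients:
  coeff of du: 6*u^3 - 6*u^2*v - 4*u*v^2 + 24*u*v - 2*u + 8*v^2 + 2*v
  coeff of dv: -2*u^3 - 4*u^2*v + 12*u^2 + 16*u*v + 2*u - 8
F^* omega = (6*u^3 - 6*u^2*v - 4*u*v^2 + 24*u*v - 2*u + 8*v^2 + 2*v) du + (-2*u^3 - 4*u^2*v + 12*u^2 + 16*u*v + 2*u - 8) dv.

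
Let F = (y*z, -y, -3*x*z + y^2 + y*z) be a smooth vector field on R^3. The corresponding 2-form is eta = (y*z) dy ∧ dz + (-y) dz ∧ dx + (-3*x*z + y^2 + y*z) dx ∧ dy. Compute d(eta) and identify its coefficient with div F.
d(eta) = (-3*x + y - 1) dx ∧ dy ∧ dz; div F = -3*x + y - 1

For a 2-form in R^3 of the form above, applying d gives a 3-form with coefficient ∂P/∂x + ∂Q/∂y + ∂R/∂z:
  ∂P/∂x = 0
  ∂Q/∂y = -1
  ∂R/∂z = -3*x + y
Sum = -3*x + y - 1, which is exactly div F.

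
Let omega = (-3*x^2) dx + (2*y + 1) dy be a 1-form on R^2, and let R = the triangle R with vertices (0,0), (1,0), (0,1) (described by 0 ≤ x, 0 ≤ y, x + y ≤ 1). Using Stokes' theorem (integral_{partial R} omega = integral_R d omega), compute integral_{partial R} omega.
integral_(partial R) omega = 0

Stokes: integral_partial_R omega = integral_R d omega with d omega = (∂Q/∂x - ∂P/∂y) dx ∧ dy.
  ∂Q/∂x = 0
  ∂P/∂y = 0
  integrand = ∂Q/∂x - ∂P/∂y = 0.
Integrating over R: integral_0^1 integral_0^{1-x} (0) dy dx = 0.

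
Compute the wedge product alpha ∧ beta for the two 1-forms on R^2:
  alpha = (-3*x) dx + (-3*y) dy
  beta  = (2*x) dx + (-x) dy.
alpha ∧ beta = (3*x*(x + 2*y)) dx ∧ dy

Distribute the wedge, using dx_i ∧ dx_j = -dx_j ∧ dx_i and dx_i ∧ dx_i = 0. For each pair (i, j) with i < j, the coefficient of dx_i ∧ dx_j in alpha ∧ beta is (alpha_i * beta_j - alpha_j * beta_i). Collecting: alpha ∧ beta = (3*x*(x + 2*y)) dx ∧ dy.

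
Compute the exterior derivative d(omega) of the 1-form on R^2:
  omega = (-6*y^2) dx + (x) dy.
d(omega) = (12*y + 1) dx ∧ dy

For a 1-form omega = sum_i f_i dx_i, the exterior derivative is
  d(omega) = sum_{i < j} (∂f_j/∂x_i - ∂f_i/∂x_j) dx_i ∧ dx_j.
  coefficient of dx ∧ dy: ∂f_2/∂x - ∂f_1/∂y = ∂(x)/∂x - ∂(-6*y^2)/∂y = 12*y + 1
Assembling: d(omega) = (12*y + 1) dx ∧ dy.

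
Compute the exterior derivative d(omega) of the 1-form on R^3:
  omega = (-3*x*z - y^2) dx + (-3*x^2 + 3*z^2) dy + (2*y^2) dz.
d(omega) = (-6*x + 2*y) dx ∧ dy + (3*x) dx ∧ dz + (4*y - 6*z) dy ∧ dz

For a 1-form omega = sum_i f_i dx_i, the exterior derivative is
  d(omega) = sum_{i < j} (∂f_j/∂x_i - ∂f_i/∂x_j) dx_i ∧ dx_j.
  coefficient of dx ∧ dy: ∂f_2/∂x - ∂f_1/∂y = ∂(-3*x^2 + 3*z^2)/∂x - ∂(-3*x*z - y^2)/∂y = -6*x + 2*y
  coefficient of dx ∧ dz: ∂f_3/∂x - ∂f_1/∂z = ∂(2*y^2)/∂x - ∂(-3*x*z - y^2)/∂z = 3*x
  coefficient of dy ∧ dz: ∂f_3/∂y - ∂f_2/∂z = ∂(2*y^2)/∂y - ∂(-3*x^2 + 3*z^2)/∂z = 4*y - 6*z
Assembling: d(omega) = (-6*x + 2*y) dx ∧ dy + (3*x) dx ∧ dz + (4*y - 6*z) dy ∧ dz.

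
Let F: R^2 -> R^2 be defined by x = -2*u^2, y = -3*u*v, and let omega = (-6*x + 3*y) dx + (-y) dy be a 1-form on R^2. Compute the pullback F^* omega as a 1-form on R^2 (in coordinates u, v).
F^* omega = (3*u*(-16*u^2 + 12*u*v - 3*v^2)) du + (-9*u^2*v) dv

Using F^*(f dg) = (f ∘ F) d(g ∘ F), substitute each coordinate x_i by F_i(u, v) in f_i, and replace dx_i by d F_i = (∂F_i/∂u) du + (∂F_i/∂v) dv.
  For the x component: f_1(F) = 3*u*(4*u - 3*v); d F_1 = (-4*u) du + (0) dv
  For the y component: f_2(F) = 3*u*v; d F_2 = (-3*v) du + (-3*u) dv
Combining and collecting du, dv coefficients:
  coeff of du: 3*u*(-16*u^2 + 12*u*v - 3*v^2)
  coeff of dv: -9*u^2*v
F^* omega = (3*u*(-16*u^2 + 12*u*v - 3*v^2)) du + (-9*u^2*v) dv.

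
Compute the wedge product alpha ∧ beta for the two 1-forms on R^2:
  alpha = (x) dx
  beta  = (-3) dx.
alpha ∧ beta = 0

Distribute the wedge, using dx_i ∧ dx_j = -dx_j ∧ dx_i and dx_i ∧ dx_i = 0. For each pair (i, j) with i < j, the coefficient of dx_i ∧ dx_j in alpha ∧ beta is (alpha_i * beta_j - alpha_j * beta_i). Collecting: alpha ∧ beta = 0.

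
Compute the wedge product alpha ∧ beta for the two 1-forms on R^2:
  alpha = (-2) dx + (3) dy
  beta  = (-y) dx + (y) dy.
alpha ∧ beta = (y) dx ∧ dy

Distribute the wedge, using dx_i ∧ dx_j = -dx_j ∧ dx_i and dx_i ∧ dx_i = 0. For each pair (i, j) with i < j, the coefficient of dx_i ∧ dx_j in alpha ∧ beta is (alpha_i * beta_j - alpha_j * beta_i). Collecting: alpha ∧ beta = (y) dx ∧ dy.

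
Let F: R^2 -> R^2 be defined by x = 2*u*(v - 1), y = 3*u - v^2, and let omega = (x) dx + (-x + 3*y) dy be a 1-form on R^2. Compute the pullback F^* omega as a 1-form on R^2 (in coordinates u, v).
F^* omega = (4*u*v^2 - 14*u*v + 37*u - 9*v^2) du + (4*u^2*v - 4*u^2 + 4*u*v^2 - 22*u*v + 6*v^3) dv

Using F^*(f dg) = (f ∘ F) d(g ∘ F), substitute each coordinate x_i by F_i(u, v) in f_i, and replace dx_i by d F_i = (∂F_i/∂u) du + (∂F_i/∂v) dv.
  For the x component: f_1(F) = 2*u*(v - 1); d F_1 = (2*v - 2) du + (2*u) dv
  For the y component: f_2(F) = -2*u*v + 11*u - 3*v^2; d F_2 = (3) du + (-2*v) dv
Combining and collecting du, dv coefficients:
  coeff of du: 4*u*v^2 - 14*u*v + 37*u - 9*v^2
  coeff of dv: 4*u^2*v - 4*u^2 + 4*u*v^2 - 22*u*v + 6*v^3
F^* omega = (4*u*v^2 - 14*u*v + 37*u - 9*v^2) du + (4*u^2*v - 4*u^2 + 4*u*v^2 - 22*u*v + 6*v^3) dv.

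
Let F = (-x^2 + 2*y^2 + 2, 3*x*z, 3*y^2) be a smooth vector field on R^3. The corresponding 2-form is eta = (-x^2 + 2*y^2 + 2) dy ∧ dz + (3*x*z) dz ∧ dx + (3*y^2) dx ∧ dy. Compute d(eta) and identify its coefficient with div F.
d(eta) = (-2*x) dx ∧ dy ∧ dz; div F = -2*x

For a 2-form in R^3 of the form above, applying d gives a 3-form with coefficient ∂P/∂x + ∂Q/∂y + ∂R/∂z:
  ∂P/∂x = -2*x
  ∂Q/∂y = 0
  ∂R/∂z = 0
Sum = -2*x, which is exactly div F.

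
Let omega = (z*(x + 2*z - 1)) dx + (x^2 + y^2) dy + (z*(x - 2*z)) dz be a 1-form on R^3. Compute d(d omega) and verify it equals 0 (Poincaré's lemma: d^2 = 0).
d(d omega) = 0

Step 1: d omega = sum_{i<j} (∂f_j/∂x_i - ∂f_i/∂x_j) dx_i ∧ dx_j:
  coeff of dx ∧ dy: 2*x
  coeff of dx ∧ dz: -x - 3*z + 1
  coeff of dy ∧ dz: 0
Step 2: Apply d again to each 2-form coefficient. The only possible 3-form in R^3 is dx ∧ dy ∧ dz, with coefficient
  ∂(coeff of dy∧dz)/∂x - ∂(coeff of dx∧dz)/∂y + ∂(coeff of dx∧dy)/∂z
  = ∂/∂x (0) - ∂/∂y (-x - 3*z + 1) + ∂/∂z (2*x).
Each of these terms simplifies to sums of mixed partials that cancel in pairs. The result is 0 (by equality of mixed partials for smooth functions — Schwarz / Clairaut).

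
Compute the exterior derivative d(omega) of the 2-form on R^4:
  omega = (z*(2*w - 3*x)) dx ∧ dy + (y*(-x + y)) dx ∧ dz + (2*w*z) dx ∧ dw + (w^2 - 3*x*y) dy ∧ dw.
d(omega) = (2*w - 2*x - 2*y) dx ∧ dy ∧ dz + (-3*y + 2*z) dx ∧ dy ∧ dw + (-2*w) dx ∧ dz ∧ dw

For a 2-form omega = sum_{i<j} g_{ij} dx_i ∧ dx_j, the exterior derivative is
  d(omega) = sum_{i<j} d(g_{ij}) ∧ dx_i ∧ dx_j = sum_{i<j, k} (∂g_{ij}/∂x_k) dx_k ∧ dx_i ∧ dx_j.
Expand each term, using dx_k ∧ dx_i ∧ dx_j = sgn(permutation) dx_{(a)} ∧ dx_{(b)} ∧ dx_{(c)} with (a < b < c) sorted:
  d(z*(2*w - 3*x)) includes (∂/∂z)(z*(2*w - 3*x)) dz = (2*w - 3*x) dz, which multiplied by dx ∧ dy gives (2*w - 3*x) dx ∧ dy ∧ dz
  d(z*(2*w - 3*x)) includes (∂/∂w)(z*(2*w - 3*x)) dw = (2*z) dw, which multiplied by dx ∧ dy gives (2*z) dx ∧ dy ∧ dw
  d(y*(-x + y)) includes (∂/∂y)(y*(-x + y)) dy = (-x + 2*y) dy, which multiplied by dx ∧ dz gives (x - 2*y) dx ∧ dy ∧ dz
  d(2*w*z) includes (∂/∂z)(2*w*z) dz = (2*w) dz, which multiplied by dx ∧ dw gives (-2*w) dx ∧ dz ∧ dw
  d(w^2 - 3*x*y) includes (∂/∂x)(w^2 - 3*x*y) dx = (-3*y) dx, which multiplied by dy ∧ dw gives (-3*y) dx ∧ dy ∧ dw
Collecting like 3-forms: d(omega) = (2*w - 2*x - 2*y) dx ∧ dy ∧ dz + (-3*y + 2*z) dx ∧ dy ∧ dw + (-2*w) dx ∧ dz ∧ dw.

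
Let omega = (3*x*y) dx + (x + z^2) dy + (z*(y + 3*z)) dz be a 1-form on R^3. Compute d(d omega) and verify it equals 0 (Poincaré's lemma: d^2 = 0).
d(d omega) = 0

Step 1: d omega = sum_{i<j} (∂f_j/∂x_i - ∂f_i/∂x_j) dx_i ∧ dx_j:
  coeff of dx ∧ dy: 1 - 3*x
  coeff of dx ∧ dz: 0
  coeff of dy ∧ dz: -z
Step 2: Apply d again to each 2-form coefficient. The only possible 3-form in R^3 is dx ∧ dy ∧ dz, with coefficient
  ∂(coeff of dy∧dz)/∂x - ∂(coeff of dx∧dz)/∂y + ∂(coeff of dx∧dy)/∂z
  = ∂/∂x (-z) - ∂/∂y (0) + ∂/∂z (1 - 3*x).
Each of these terms simplifies to sums of mixed partials that cancel in pairs. The result is 0 (by equality of mixed partials for smooth functions — Schwarz / Clairaut).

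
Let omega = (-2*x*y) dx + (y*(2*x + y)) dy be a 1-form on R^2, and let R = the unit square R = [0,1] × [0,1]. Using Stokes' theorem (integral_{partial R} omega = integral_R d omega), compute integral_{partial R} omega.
integral_(partial R) omega = 2

Stokes: integral_partial_R omega = integral_R d omega with d omega = (∂Q/∂x - ∂P/∂y) dx ∧ dy.
  ∂Q/∂x = 2*y
  ∂P/∂y = -2*x
  integrand = ∂Q/∂x - ∂P/∂y = 2*x + 2*y.
Integrating over R: integral_0^1 integral_0^1 (2*x + 2*y) dx dy = 2.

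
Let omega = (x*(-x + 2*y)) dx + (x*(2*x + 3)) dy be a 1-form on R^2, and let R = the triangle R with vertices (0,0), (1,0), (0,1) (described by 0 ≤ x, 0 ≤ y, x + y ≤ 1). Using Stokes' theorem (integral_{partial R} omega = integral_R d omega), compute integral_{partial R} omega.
integral_(partial R) omega = 11/6

Stokes: integral_partial_R omega = integral_R d omega with d omega = (∂Q/∂x - ∂P/∂y) dx ∧ dy.
  ∂Q/∂x = 4*x + 3
  ∂P/∂y = 2*x
  integrand = ∂Q/∂x - ∂P/∂y = 2*x + 3.
Integrating over R: integral_0^1 integral_0^{1-x} (2*x + 3) dy dx = 11/6.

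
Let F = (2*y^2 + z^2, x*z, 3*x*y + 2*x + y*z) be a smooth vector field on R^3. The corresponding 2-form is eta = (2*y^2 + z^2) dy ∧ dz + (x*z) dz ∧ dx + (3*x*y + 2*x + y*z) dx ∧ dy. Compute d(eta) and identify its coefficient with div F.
d(eta) = (y) dx ∧ dy ∧ dz; div F = y

For a 2-form in R^3 of the form above, applying d gives a 3-form with coefficient ∂P/∂x + ∂Q/∂y + ∂R/∂z:
  ∂P/∂x = 0
  ∂Q/∂y = 0
  ∂R/∂z = y
Sum = y, which is exactly div F.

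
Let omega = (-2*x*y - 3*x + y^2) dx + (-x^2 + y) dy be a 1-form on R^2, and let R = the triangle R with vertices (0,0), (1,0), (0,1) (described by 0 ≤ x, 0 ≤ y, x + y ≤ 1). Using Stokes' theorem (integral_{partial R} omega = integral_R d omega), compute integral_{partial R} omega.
integral_(partial R) omega = -1/3

Stokes: integral_partial_R omega = integral_R d omega with d omega = (∂Q/∂x - ∂P/∂y) dx ∧ dy.
  ∂Q/∂x = -2*x
  ∂P/∂y = -2*x + 2*y
  integrand = ∂Q/∂x - ∂P/∂y = -2*y.
Integrating over R: integral_0^1 integral_0^{1-x} (-2*y) dy dx = -1/3.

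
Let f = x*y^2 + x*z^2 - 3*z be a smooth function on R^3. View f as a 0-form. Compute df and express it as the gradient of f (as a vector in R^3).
df = (y^2 + z^2) dx + (2*x*y) dy + (2*x*z - 3) dz; grad f = (y^2 + z^2, 2*x*y, 2*x*z - 3)

For a 0-form f, d f = (∂f/∂x) dx + (∂f/∂y) dy + (∂f/∂z) dz. The components of the vector representation are exactly the entries of grad f in Cartesian coordinates:
  ∂f/∂x = y^2 + z^2
  ∂f/∂y = 2*x*y
  ∂f/∂z = 2*x*z - 3.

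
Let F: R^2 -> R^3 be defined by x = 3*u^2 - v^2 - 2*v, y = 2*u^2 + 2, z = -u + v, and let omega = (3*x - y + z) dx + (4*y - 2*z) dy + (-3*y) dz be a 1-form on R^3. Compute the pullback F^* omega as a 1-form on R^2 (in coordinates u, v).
F^* omega = (74*u^3 + 8*u^2 - 18*u*v^2 - 38*u*v + 20*u + 6) du + (-14*u^2*v - 20*u^2 + 2*u*v + 2*u + 6*v^3 + 16*v^2 + 14*v - 2) dv

Using F^*(f dg) = (f ∘ F) d(g ∘ F), substitute each coordinate x_i by F_i(u, v) in f_i, and replace dx_i by d F_i = (∂F_i/∂u) du + (∂F_i/∂v) dv.
  For the x component: f_1(F) = 7*u^2 - u - 3*v^2 - 5*v - 2; d F_1 = (6*u) du + (-2*v - 2) dv
  For the y component: f_2(F) = 8*u^2 + 2*u - 2*v + 8; d F_2 = (4*u) du + (0) dv
  For the z component: f_3(F) = -6*u^2 - 6; d F_3 = (-1) du + (1) dv
Combining and collecting du, dv coefficients:
  coeff of du: 74*u^3 + 8*u^2 - 18*u*v^2 - 38*u*v + 20*u + 6
  coeff of dv: -14*u^2*v - 20*u^2 + 2*u*v + 2*u + 6*v^3 + 16*v^2 + 14*v - 2
F^* omega = (74*u^3 + 8*u^2 - 18*u*v^2 - 38*u*v + 20*u + 6) du + (-14*u^2*v - 20*u^2 + 2*u*v + 2*u + 6*v^3 + 16*v^2 + 14*v - 2) dv.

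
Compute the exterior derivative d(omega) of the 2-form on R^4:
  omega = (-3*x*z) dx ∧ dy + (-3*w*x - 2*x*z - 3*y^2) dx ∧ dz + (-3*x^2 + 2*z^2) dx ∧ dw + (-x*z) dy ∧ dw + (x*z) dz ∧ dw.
d(omega) = (-3*x + 6*y) dx ∧ dy ∧ dz + (-3*x - 3*z) dx ∧ dz ∧ dw + (-z) dx ∧ dy ∧ dw + (x) dy ∧ dz ∧ dw

For a 2-form omega = sum_{i<j} g_{ij} dx_i ∧ dx_j, the exterior derivative is
  d(omega) = sum_{i<j} d(g_{ij}) ∧ dx_i ∧ dx_j = sum_{i<j, k} (∂g_{ij}/∂x_k) dx_k ∧ dx_i ∧ dx_j.
Expand each term, using dx_k ∧ dx_i ∧ dx_j = sgn(permutation) dx_{(a)} ∧ dx_{(b)} ∧ dx_{(c)} with (a < b < c) sorted:
  d(-3*x*z) includes (∂/∂z)(-3*x*z) dz = (-3*x) dz, which multiplied by dx ∧ dy gives (-3*x) dx ∧ dy ∧ dz
  d(-3*w*x - 2*x*z - 3*y^2) includes (∂/∂y)(-3*w*x - 2*x*z - 3*y^2) dy = (-6*y) dy, which multiplied by dx ∧ dz gives (6*y) dx ∧ dy ∧ dz
  d(-3*w*x - 2*x*z - 3*y^2) includes (∂/∂w)(-3*w*x - 2*x*z - 3*y^2) dw = (-3*x) dw, which multiplied by dx ∧ dz gives (-3*x) dx ∧ dz ∧ dw
  d(-3*x^2 + 2*z^2) includes (∂/∂z)(-3*x^2 + 2*z^2) dz = (4*z) dz, which multiplied by dx ∧ dw gives (-4*z) dx ∧ dz ∧ dw
  d(-x*z) includes (∂/∂x)(-x*z) dx = (-z) dx, which multiplied by dy ∧ dw gives (-z) dx ∧ dy ∧ dw
  d(-x*z) includes (∂/∂z)(-x*z) dz = (-x) dz, which multiplied by dy ∧ dw gives (x) dy ∧ dz ∧ dw
  d(x*z) includes (∂/∂x)(x*z) dx = (z) dx, which multiplied by dz ∧ dw gives (z) dx ∧ dz ∧ dw
Collecting like 3-forms: d(omega) = (-3*x + 6*y) dx ∧ dy ∧ dz + (-3*x - 3*z) dx ∧ dz ∧ dw + (-z) dx ∧ dy ∧ dw + (x) dy ∧ dz ∧ dw.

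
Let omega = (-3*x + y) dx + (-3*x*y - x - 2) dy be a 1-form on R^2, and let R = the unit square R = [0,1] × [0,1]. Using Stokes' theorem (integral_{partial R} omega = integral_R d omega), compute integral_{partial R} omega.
integral_(partial R) omega = -7/2

Stokes: integral_partial_R omega = integral_R d omega with d omega = (∂Q/∂x - ∂P/∂y) dx ∧ dy.
  ∂Q/∂x = -3*y - 1
  ∂P/∂y = 1
  integrand = ∂Q/∂x - ∂P/∂y = -3*y - 2.
Integrating over R: integral_0^1 integral_0^1 (-3*y - 2) dx dy = -7/2.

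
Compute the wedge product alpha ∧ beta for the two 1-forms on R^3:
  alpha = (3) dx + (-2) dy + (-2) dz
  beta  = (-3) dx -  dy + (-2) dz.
alpha ∧ beta = (-9) dx ∧ dy + (-12) dx ∧ dz + (2) dy ∧ dz

Distribute the wedge, using dx_i ∧ dx_j = -dx_j ∧ dx_i and dx_i ∧ dx_i = 0. For each pair (i, j) with i < j, the coefficient of dx_i ∧ dx_j in alpha ∧ beta is (alpha_i * beta_j - alpha_j * beta_i). Collecting: alpha ∧ beta = (-9) dx ∧ dy + (-12) dx ∧ dz + (2) dy ∧ dz.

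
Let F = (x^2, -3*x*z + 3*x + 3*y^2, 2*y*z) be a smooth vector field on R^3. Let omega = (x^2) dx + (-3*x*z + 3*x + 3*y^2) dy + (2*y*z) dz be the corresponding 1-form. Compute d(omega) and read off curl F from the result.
d(omega) = (3*x + 2*z) dy ∧ dz + (0) dz ∧ dx + (3 - 3*z) dx ∧ dy; curl F = (3*x + 2*z, 0, 3 - 3*z)

d omega = sum_{i<j} (∂f_j/∂x_i - ∂f_i/∂x_j) dx_i ∧ dx_j. Under the identification (dy ∧ dz, dz ∧ dx, dx ∧ dy) ↔ (e_x, e_y, e_z), the coefficients are exactly the components of curl F. Compute:
  ∂R/∂y - ∂Q/∂z = (2*z) - (-3*x) = 3*x + 2*z
  ∂P/∂z - ∂R/∂x = (0) - (0) = 0
  ∂Q/∂x - ∂P/∂y = (3 - 3*z) - (0) = 3 - 3*z.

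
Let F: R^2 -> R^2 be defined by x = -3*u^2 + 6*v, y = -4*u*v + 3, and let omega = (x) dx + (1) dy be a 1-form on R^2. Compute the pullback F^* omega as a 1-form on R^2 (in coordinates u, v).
F^* omega = (18*u^3 - 36*u*v - 4*v) du + (-18*u^2 - 4*u + 36*v) dv

Using F^*(f dg) = (f ∘ F) d(g ∘ F), substitute each coordinate x_i by F_i(u, v) in f_i, and replace dx_i by d F_i = (∂F_i/∂u) du + (∂F_i/∂v) dv.
  For the x component: f_1(F) = -3*u^2 + 6*v; d F_1 = (-6*u) du + (6) dv
  For the y component: f_2(F) = 1; d F_2 = (-4*v) du + (-4*u) dv
Combining and collecting du, dv coefficients:
  coeff of du: 18*u^3 - 36*u*v - 4*v
  coeff of dv: -18*u^2 - 4*u + 36*v
F^* omega = (18*u^3 - 36*u*v - 4*v) du + (-18*u^2 - 4*u + 36*v) dv.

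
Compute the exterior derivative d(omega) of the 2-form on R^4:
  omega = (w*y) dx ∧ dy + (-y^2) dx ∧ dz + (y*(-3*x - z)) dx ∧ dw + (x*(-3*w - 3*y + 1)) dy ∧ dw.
d(omega) = (-3*w + 3*x - 2*y + z + 1) dx ∧ dy ∧ dw + (2*y) dx ∧ dy ∧ dz + (y) dx ∧ dz ∧ dw

For a 2-form omega = sum_{i<j} g_{ij} dx_i ∧ dx_j, the exterior derivative is
  d(omega) = sum_{i<j} d(g_{ij}) ∧ dx_i ∧ dx_j = sum_{i<j, k} (∂g_{ij}/∂x_k) dx_k ∧ dx_i ∧ dx_j.
Expand each term, using dx_k ∧ dx_i ∧ dx_j = sgn(permutation) dx_{(a)} ∧ dx_{(b)} ∧ dx_{(c)} with (a < b < c) sorted:
  d(w*y) includes (∂/∂w)(w*y) dw = (y) dw, which multiplied by dx ∧ dy gives (y) dx ∧ dy ∧ dw
  d(-y^2) includes (∂/∂y)(-y^2) dy = (-2*y) dy, which multiplied by dx ∧ dz gives (2*y) dx ∧ dy ∧ dz
  d(y*(-3*x - z)) includes (∂/∂y)(y*(-3*x - z)) dy = (-3*x - z) dy, which multiplied by dx ∧ dw gives (3*x + z) dx ∧ dy ∧ dw
  d(y*(-3*x - z)) includes (∂/∂z)(y*(-3*x - z)) dz = (-y) dz, which multiplied by dx ∧ dw gives (y) dx ∧ dz ∧ dw
  d(x*(-3*w - 3*y + 1)) includes (∂/∂x)(x*(-3*w - 3*y + 1)) dx = (-3*w - 3*y + 1) dx, which multiplied by dy ∧ dw gives (-3*w - 3*y + 1) dx ∧ dy ∧ dw
Collecting like 3-forms: d(omega) = (-3*w + 3*x - 2*y + z + 1) dx ∧ dy ∧ dw + (2*y) dx ∧ dy ∧ dz + (y) dx ∧ dz ∧ dw.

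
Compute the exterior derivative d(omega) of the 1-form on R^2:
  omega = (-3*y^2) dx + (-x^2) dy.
d(omega) = (-2*x + 6*y) dx ∧ dy

For a 1-form omega = sum_i f_i dx_i, the exterior derivative is
  d(omega) = sum_{i < j} (∂f_j/∂x_i - ∂f_i/∂x_j) dx_i ∧ dx_j.
  coefficient of dx ∧ dy: ∂f_2/∂x - ∂f_1/∂y = ∂(-x^2)/∂x - ∂(-3*y^2)/∂y = -2*x + 6*y
Assembling: d(omega) = (-2*x + 6*y) dx ∧ dy.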